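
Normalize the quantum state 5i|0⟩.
i|0⟩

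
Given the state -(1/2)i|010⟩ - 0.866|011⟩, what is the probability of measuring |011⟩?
0.75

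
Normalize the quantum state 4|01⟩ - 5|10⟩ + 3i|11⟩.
0.5657|01⟩ - 1/√2|10⟩ + 0.4243i|11⟩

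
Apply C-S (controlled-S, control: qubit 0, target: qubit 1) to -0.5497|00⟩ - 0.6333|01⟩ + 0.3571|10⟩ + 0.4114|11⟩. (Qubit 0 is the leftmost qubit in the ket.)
-0.5497|00⟩ - 0.6333|01⟩ + 0.3571|10⟩ + 0.4114i|11⟩

C-S leaves the control-|0⟩ kets |00⟩, |01⟩ unchanged and applies S to qubit 1 on the control-|1⟩ pair (|10⟩, |11⟩).
S = [[1, 0], [0, i]].
With a = amp(|10⟩) = 0.3571 and b = amp(|11⟩) = 0.4114:
new amp(|10⟩) = (1)·a = 0.3571
new amp(|11⟩) = (i)·b = 0.4114i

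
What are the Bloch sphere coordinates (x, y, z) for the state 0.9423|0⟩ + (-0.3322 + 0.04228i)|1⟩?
(-0.6261, 0.07968, 0.7758)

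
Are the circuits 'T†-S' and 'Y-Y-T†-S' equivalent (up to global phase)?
Yes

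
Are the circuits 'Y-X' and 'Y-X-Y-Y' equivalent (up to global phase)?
Yes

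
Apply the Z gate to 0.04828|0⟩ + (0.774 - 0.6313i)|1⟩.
0.04828|0⟩ + (-0.774 + 0.6313i)|1⟩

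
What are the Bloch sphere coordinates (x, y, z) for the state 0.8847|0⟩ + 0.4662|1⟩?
(0.8249, 0, 0.5654)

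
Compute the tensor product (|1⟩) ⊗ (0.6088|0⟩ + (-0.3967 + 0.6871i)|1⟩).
0.6088|10⟩ + (-0.3967 + 0.6871i)|11⟩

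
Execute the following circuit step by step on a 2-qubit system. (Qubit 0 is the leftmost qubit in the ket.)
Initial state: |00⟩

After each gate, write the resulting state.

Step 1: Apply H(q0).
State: 1/√2|00⟩ + 1/√2|10⟩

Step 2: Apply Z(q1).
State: 1/√2|00⟩ + 1/√2|10⟩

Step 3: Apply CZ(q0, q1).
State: 1/√2|00⟩ + 1/√2|10⟩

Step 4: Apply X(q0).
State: 1/√2|00⟩ + 1/√2|10⟩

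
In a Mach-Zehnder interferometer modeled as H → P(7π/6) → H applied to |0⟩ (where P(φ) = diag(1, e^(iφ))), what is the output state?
(0.06699 - 0.25i)|0⟩ + (0.933 + 0.25i)|1⟩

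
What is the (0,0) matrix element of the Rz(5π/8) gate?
(0.5556 - 0.8315i)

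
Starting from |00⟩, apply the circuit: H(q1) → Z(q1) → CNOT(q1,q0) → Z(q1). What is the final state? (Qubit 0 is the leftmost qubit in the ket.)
1/√2|00⟩ + 1/√2|11⟩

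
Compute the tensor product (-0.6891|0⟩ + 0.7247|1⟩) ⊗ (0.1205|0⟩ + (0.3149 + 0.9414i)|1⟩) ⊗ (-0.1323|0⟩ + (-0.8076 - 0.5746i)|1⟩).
0.01099|000⟩ + (0.06706 + 0.04771i)|001⟩ + (0.02871 + 0.08583i)|010⟩ + (-0.1975 + 0.6486i)|011⟩ - 0.01155|100⟩ + (-0.07052 - 0.05018i)|101⟩ + (-0.03019 - 0.09026i)|110⟩ + (0.2077 - 0.6821i)|111⟩

amp(|b₁b₂…⟩) = product of the factor amplitudes for bits b₁, b₂, …; only kets whose every factor amplitude is nonzero survive.
|000⟩: (-0.6891)(0.1205)(-0.1323) = 0.01099
|001⟩: (-0.6891)(0.1205)(-0.8076 - 0.5746i) = (0.06706 + 0.04771i)
|010⟩: (-0.6891)(0.3149 + 0.9414i)(-0.1323) = (0.02871 + 0.08583i)
|011⟩: (-0.6891)(0.3149 + 0.9414i)(-0.8076 - 0.5746i) = (-0.1975 + 0.6486i)
|100⟩: (0.7247)(0.1205)(-0.1323) = -0.01155
|101⟩: (0.7247)(0.1205)(-0.8076 - 0.5746i) = (-0.07052 - 0.05018i)
|110⟩: (0.7247)(0.3149 + 0.9414i)(-0.1323) = (-0.03019 - 0.09026i)
|111⟩: (0.7247)(0.3149 + 0.9414i)(-0.8076 - 0.5746i) = (0.2077 - 0.6821i)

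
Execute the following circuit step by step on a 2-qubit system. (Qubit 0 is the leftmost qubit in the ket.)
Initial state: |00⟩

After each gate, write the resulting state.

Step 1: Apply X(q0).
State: |10⟩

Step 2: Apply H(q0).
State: 1/√2|00⟩ - 1/√2|10⟩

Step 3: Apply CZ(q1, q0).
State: 1/√2|00⟩ - 1/√2|10⟩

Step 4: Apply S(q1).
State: 1/√2|00⟩ - 1/√2|10⟩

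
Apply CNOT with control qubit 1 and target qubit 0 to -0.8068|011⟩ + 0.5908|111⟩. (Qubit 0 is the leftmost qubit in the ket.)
0.5908|011⟩ - 0.8068|111⟩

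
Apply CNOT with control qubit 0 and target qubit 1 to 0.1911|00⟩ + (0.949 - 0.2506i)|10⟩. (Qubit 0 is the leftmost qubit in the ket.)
0.1911|00⟩ + (0.949 - 0.2506i)|11⟩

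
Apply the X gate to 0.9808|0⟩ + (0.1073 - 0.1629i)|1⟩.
(0.1073 - 0.1629i)|0⟩ + 0.9808|1⟩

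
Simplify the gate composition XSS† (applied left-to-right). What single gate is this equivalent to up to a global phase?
X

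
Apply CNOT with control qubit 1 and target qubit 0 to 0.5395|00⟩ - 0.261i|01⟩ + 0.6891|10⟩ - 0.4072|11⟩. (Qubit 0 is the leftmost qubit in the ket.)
0.5395|00⟩ - 0.4072|01⟩ + 0.6891|10⟩ - 0.261i|11⟩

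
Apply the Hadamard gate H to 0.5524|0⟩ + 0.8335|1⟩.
0.98|0⟩ - 0.1988|1⟩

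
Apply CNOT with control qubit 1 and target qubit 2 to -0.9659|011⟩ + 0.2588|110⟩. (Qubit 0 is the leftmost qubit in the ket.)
-0.9659|010⟩ + 0.2588|111⟩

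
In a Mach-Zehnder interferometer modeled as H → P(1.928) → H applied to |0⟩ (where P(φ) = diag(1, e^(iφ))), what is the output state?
(0.3252 + 0.4684i)|0⟩ + (0.6748 - 0.4684i)|1⟩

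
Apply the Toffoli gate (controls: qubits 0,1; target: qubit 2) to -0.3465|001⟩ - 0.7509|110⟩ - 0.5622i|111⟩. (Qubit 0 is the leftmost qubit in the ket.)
-0.3465|001⟩ - 0.5622i|110⟩ - 0.7509|111⟩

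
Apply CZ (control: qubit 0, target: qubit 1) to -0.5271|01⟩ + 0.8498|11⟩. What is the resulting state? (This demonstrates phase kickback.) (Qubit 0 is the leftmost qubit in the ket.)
-0.5271|01⟩ - 0.8498|11⟩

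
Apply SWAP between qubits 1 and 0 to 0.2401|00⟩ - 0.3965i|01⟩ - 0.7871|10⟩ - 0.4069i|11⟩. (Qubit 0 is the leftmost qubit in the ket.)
0.2401|00⟩ - 0.7871|01⟩ - 0.3965i|10⟩ - 0.4069i|11⟩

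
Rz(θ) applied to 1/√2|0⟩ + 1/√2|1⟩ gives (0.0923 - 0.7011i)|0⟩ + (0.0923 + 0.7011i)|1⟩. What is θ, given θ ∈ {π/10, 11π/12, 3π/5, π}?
11π/12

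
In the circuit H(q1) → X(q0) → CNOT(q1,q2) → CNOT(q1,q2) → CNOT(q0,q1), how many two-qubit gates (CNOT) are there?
3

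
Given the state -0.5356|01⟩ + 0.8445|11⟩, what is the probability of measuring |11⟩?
0.7132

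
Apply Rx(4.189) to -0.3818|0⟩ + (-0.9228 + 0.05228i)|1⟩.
(0.2362 + 0.7991i)|0⟩ + (0.4615 + 0.3045i)|1⟩

Rx(4.189) = [[cos(θ/2), −i·sin(θ/2)], [−i·sin(θ/2), cos(θ/2)]]; θ = 4.189, cos(θ/2) ≈ -0.500091, sin(θ/2) ≈ 0.865973.
With a = amp(|0⟩) = -0.3818 and b = amp(|1⟩) = (-0.9228 + 0.05228i):
new amp(|0⟩) = (-0.500091)·a + (-0.865973i)·b = (0.2362 + 0.7991i)
new amp(|1⟩) = (-0.865973i)·a + (-0.500091)·b = (0.4615 + 0.3045i)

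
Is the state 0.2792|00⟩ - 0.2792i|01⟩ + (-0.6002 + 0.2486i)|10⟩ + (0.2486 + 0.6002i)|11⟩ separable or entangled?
Separable

Writing the state as a|00⟩ + b|01⟩ + c|10⟩ + d|11⟩, it is a product state iff ad − bc = 0.
Here (a, b, c, d) = (0.2792, -0.2792i, (-0.6002 + 0.2486i), (0.2486 + 0.6002i)): ad − bc = (0.2792)(0.2486 + 0.6002i) − (-0.2792i)(-0.6002 + 0.2486i) = 0, so the state is separable.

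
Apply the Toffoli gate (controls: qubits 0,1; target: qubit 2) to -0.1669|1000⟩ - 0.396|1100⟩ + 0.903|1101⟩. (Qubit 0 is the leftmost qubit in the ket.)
-0.1669|1000⟩ - 0.396|1110⟩ + 0.903|1111⟩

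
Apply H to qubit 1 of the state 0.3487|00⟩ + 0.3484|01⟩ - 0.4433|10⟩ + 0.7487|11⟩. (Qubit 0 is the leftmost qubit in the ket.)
0.4929|00⟩ + 0.0002121|01⟩ + 0.216|10⟩ - 0.8429|11⟩

H on qubit 1 mixes each pair of kets that differ only in qubit 1: amplitudes (a, b) of (|…0…⟩, |…1…⟩) become ((a + b)/√2, (a − b)/√2). Kets absent from the input have amplitude 0.
(|00⟩, |01⟩): (a, b) = (0.3487, 0.3484) → (0.4929, 0.0002121)
(|10⟩, |11⟩): (a, b) = (-0.4433, 0.7487) → (0.216, -0.8429)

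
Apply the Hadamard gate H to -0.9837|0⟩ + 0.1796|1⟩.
-0.5686|0⟩ - 0.8226|1⟩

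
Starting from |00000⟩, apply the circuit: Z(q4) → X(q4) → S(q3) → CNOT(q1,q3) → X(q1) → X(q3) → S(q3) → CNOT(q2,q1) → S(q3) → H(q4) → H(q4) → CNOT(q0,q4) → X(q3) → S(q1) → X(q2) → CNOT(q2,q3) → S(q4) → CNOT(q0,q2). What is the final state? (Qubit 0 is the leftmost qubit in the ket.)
|01111⟩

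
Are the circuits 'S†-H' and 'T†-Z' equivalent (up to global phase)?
No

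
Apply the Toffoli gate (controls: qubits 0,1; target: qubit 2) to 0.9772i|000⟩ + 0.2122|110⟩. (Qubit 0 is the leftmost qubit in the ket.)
0.9772i|000⟩ + 0.2122|111⟩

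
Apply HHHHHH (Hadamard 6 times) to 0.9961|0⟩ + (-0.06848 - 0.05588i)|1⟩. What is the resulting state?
0.9961|0⟩ + (-0.06848 - 0.05588i)|1⟩

H² = I, so an even number of Hadamards cancels: H^6 = I and the state is unchanged.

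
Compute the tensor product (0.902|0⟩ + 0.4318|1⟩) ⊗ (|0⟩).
0.902|00⟩ + 0.4318|10⟩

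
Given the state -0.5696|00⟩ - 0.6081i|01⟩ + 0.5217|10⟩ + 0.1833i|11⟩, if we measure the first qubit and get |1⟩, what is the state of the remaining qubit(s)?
0.9435|0⟩ + 0.3315i|1⟩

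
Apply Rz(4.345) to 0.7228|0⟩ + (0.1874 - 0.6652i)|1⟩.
(-0.4091 - 0.5959i)|0⟩ + (0.4423 + 0.531i)|1⟩

Rz(4.345) = [[e^(−iθ/2), 0], [0, e^(iθ/2)]] with e^(±iθ/2) = cos(θ/2) ± i·sin(θ/2); θ = 4.345, cos(θ/2) ≈ -0.566048, sin(θ/2) ≈ 0.824372.
With a = amp(|0⟩) = 0.7228 and b = amp(|1⟩) = (0.1874 - 0.6652i):
new amp(|0⟩) = (-0.566048 - 0.824372i)·a = (-0.4091 - 0.5959i)
new amp(|1⟩) = (-0.566048 + 0.824372i)·b = (0.4423 + 0.531i)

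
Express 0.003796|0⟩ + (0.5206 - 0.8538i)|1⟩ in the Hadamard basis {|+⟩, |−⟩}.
(0.3708 - 0.6037i)|+⟩ + (-0.3654 + 0.6037i)|−⟩

With |ψ⟩ = α|0⟩ + β|1⟩, the Hadamard-basis coefficients are ⟨+|ψ⟩ = (α + β)/√2 and ⟨−|ψ⟩ = (α − β)/√2.
Here α = 0.003796, β = (0.5206 - 0.8538i): (α + β)/√2 = (0.3708 - 0.6037i), (α − β)/√2 = (-0.3654 + 0.6037i).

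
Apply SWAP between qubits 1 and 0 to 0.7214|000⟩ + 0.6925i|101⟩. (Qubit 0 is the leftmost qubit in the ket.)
0.7214|000⟩ + 0.6925i|011⟩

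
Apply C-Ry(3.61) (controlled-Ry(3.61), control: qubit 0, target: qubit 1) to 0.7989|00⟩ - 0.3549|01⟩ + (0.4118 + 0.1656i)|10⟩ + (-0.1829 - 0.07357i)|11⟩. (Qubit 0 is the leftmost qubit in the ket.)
0.7989|00⟩ - 0.3549|01⟩ + (0.08234 + 0.03313i)|10⟩ + (0.443 + 0.1782i)|11⟩

C-Ry(3.61) leaves the control-|0⟩ kets |00⟩, |01⟩ unchanged and applies Ry(3.61) to qubit 1 on the control-|1⟩ pair (|10⟩, |11⟩).
Ry(3.61) = [[cos(θ/2), −sin(θ/2)], [sin(θ/2), cos(θ/2)]]; θ = 3.61, cos(θ/2) ≈ -0.232068, sin(θ/2) ≈ 0.972699.
With a = amp(|10⟩) = (0.4118 + 0.1656i) and b = amp(|11⟩) = (-0.1829 - 0.07357i):
new amp(|10⟩) = (-0.232068)·a + (-0.972699)·b = (0.08234 + 0.03313i)
new amp(|11⟩) = (0.972699)·a + (-0.232068)·b = (0.443 + 0.1782i)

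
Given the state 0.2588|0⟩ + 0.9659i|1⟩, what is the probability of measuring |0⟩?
0.06698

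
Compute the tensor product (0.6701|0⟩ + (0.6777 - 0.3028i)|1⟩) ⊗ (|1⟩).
0.6701|01⟩ + (0.6777 - 0.3028i)|11⟩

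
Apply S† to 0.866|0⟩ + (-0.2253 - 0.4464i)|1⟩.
0.866|0⟩ + (-0.4464 + 0.2253i)|1⟩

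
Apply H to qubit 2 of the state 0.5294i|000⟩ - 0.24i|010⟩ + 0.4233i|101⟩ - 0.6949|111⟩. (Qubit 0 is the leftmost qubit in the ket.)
0.3743i|000⟩ + 0.3743i|001⟩ - 0.1697i|010⟩ - 0.1697i|011⟩ + 0.2993i|100⟩ - 0.2993i|101⟩ - 0.4914|110⟩ + 0.4914|111⟩

H on qubit 2 mixes each pair of kets that differ only in qubit 2: amplitudes (a, b) of (|…0…⟩, |…1…⟩) become ((a + b)/√2, (a − b)/√2). Kets absent from the input have amplitude 0.
(|000⟩, |001⟩): (a, b) = (0.5294i, 0) → (0.3743i, 0.3743i)
(|010⟩, |011⟩): (a, b) = (-0.24i, 0) → (-0.1697i, -0.1697i)
(|100⟩, |101⟩): (a, b) = (0, 0.4233i) → (0.2993i, -0.2993i)
(|110⟩, |111⟩): (a, b) = (0, -0.6949) → (-0.4914, 0.4914)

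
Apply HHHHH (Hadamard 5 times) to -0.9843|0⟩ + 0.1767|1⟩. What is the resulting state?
-0.5711|0⟩ - 0.821|1⟩

H² = I, so H^5 = H: a single Hadamard. With (a, b) = (-0.9843, 0.1767), H gives ((a + b)/√2, (a − b)/√2) = (-0.5711, -0.821).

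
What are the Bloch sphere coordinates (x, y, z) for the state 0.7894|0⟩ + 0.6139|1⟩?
(0.9692, 0, 0.2463)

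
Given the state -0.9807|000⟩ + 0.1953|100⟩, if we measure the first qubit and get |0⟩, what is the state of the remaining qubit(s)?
-|00⟩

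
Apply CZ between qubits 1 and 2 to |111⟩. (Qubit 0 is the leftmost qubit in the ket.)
-|111⟩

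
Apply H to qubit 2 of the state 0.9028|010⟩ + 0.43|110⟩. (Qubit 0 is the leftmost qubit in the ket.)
0.6384|010⟩ + 0.6384|011⟩ + 0.3041|110⟩ + 0.3041|111⟩

H on qubit 2 mixes each pair of kets that differ only in qubit 2: amplitudes (a, b) of (|…0…⟩, |…1…⟩) become ((a + b)/√2, (a − b)/√2). Kets absent from the input have amplitude 0.
(|010⟩, |011⟩): (a, b) = (0.9028, 0) → (0.6384, 0.6384)
(|110⟩, |111⟩): (a, b) = (0.43, 0) → (0.3041, 0.3041)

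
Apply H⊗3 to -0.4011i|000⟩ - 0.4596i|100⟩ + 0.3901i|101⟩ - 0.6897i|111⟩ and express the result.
-0.4102i|000⟩ - 0.1984i|001⟩ + 0.07746i|010⟩ - 0.6861i|011⟩ + 0.1266i|100⟩ - 0.08524i|101⟩ - 0.3611i|110⟩ + 0.4024i|111⟩

H⊗3 gives amp(|y⟩) = (1/2√2) Σ_x (−1)^(x·y) amp(|x⟩), where x·y is the number of positions in which both x and y have a 1.
|000⟩: (-0.4011i - 0.4596i + 0.3901i - 0.6897i)/(2√2) = -0.4102i
|001⟩: (-0.4011i - 0.4596i - 0.3901i + 0.6897i)/(2√2) = -0.1984i
|010⟩: (-0.4011i - 0.4596i + 0.3901i + 0.6897i)/(2√2) = 0.07746i
|011⟩: (-0.4011i - 0.4596i - 0.3901i - 0.6897i)/(2√2) = -0.6861i
|100⟩: (-0.4011i + 0.4596i - 0.3901i + 0.6897i)/(2√2) = 0.1266i
|101⟩: (-0.4011i + 0.4596i + 0.3901i - 0.6897i)/(2√2) = -0.08524i
|110⟩: (-0.4011i + 0.4596i - 0.3901i - 0.6897i)/(2√2) = -0.3611i
|111⟩: (-0.4011i + 0.4596i + 0.3901i + 0.6897i)/(2√2) = 0.4024i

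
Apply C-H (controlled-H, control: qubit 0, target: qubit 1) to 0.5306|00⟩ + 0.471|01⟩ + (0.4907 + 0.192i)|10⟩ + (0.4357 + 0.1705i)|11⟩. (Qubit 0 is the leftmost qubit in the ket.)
0.5306|00⟩ + 0.471|01⟩ + (0.6551 + 0.2563i)|10⟩ + (0.03889 + 0.0152i)|11⟩

C-H leaves the control-|0⟩ kets |00⟩, |01⟩ unchanged and applies H to qubit 1 on the control-|1⟩ pair (|10⟩, |11⟩).
H = [[1/√2, 1/√2], [1/√2, -1/√2]].
With a = amp(|10⟩) = (0.4907 + 0.192i) and b = amp(|11⟩) = (0.4357 + 0.1705i):
new amp(|10⟩) = (1/√2)·a + (1/√2)·b = (0.6551 + 0.2563i)
new amp(|11⟩) = (1/√2)·a + (-1/√2)·b = (0.03889 + 0.0152i)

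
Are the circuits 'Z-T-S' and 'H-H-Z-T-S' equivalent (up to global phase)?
Yes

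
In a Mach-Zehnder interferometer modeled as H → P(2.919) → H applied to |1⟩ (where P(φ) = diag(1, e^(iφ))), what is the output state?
(0.9877 - 0.1104i)|0⟩ + (0.01234 + 0.1104i)|1⟩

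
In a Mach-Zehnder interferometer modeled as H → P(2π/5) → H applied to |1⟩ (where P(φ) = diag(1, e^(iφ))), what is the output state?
(0.3455 - 0.4755i)|0⟩ + (0.6545 + 0.4755i)|1⟩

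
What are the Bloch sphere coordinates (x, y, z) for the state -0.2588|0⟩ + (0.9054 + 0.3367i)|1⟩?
(-0.4686, -0.1743, -0.8661)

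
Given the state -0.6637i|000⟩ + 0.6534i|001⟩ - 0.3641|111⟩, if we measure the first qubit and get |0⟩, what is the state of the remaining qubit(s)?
-0.7126i|00⟩ + 0.7016i|01⟩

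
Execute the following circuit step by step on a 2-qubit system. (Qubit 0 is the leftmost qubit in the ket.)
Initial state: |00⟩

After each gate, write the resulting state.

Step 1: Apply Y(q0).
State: i|10⟩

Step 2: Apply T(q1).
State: i|10⟩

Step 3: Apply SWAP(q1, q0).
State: i|01⟩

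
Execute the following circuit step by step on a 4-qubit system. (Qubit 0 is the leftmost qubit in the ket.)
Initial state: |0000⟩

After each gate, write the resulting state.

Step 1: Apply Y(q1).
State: i|0100⟩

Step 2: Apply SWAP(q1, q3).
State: i|0001⟩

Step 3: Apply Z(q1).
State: i|0001⟩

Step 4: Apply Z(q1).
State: i|0001⟩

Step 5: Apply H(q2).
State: (1/√2)i|0001⟩ + (1/√2)i|0011⟩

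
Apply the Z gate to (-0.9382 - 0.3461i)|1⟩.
(0.9382 + 0.3461i)|1⟩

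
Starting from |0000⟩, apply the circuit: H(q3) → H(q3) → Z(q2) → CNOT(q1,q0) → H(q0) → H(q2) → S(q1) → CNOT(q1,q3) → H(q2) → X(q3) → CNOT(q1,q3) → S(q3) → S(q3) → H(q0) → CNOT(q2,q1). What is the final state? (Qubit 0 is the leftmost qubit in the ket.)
-|0001⟩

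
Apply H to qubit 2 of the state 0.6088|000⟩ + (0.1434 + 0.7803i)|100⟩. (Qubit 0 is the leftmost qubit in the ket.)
0.4305|000⟩ + 0.4305|001⟩ + (0.1014 + 0.5518i)|100⟩ + (0.1014 + 0.5518i)|101⟩

H on qubit 2 mixes each pair of kets that differ only in qubit 2: amplitudes (a, b) of (|…0…⟩, |…1…⟩) become ((a + b)/√2, (a − b)/√2). Kets absent from the input have amplitude 0.
(|000⟩, |001⟩): (a, b) = (0.6088, 0) → (0.4305, 0.4305)
(|100⟩, |101⟩): (a, b) = ((0.1434 + 0.7803i), 0) → ((0.1014 + 0.5518i), (0.1014 + 0.5518i))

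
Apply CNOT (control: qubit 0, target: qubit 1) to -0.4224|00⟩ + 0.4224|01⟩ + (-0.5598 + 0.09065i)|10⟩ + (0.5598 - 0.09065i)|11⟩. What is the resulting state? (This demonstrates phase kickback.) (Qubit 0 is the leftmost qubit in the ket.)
-0.4224|00⟩ + 0.4224|01⟩ + (0.5598 - 0.09065i)|10⟩ + (-0.5598 + 0.09065i)|11⟩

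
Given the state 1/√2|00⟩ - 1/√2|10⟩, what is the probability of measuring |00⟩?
1/2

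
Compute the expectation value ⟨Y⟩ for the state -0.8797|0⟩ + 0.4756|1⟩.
0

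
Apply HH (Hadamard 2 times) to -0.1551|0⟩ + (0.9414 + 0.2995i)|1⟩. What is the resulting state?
-0.1551|0⟩ + (0.9414 + 0.2995i)|1⟩

H² = I, so an even number of Hadamards cancels: H^2 = I and the state is unchanged.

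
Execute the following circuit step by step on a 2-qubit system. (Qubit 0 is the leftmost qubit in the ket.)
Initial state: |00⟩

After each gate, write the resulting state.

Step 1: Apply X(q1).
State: |01⟩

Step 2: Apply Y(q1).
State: -i|00⟩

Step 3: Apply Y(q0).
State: |10⟩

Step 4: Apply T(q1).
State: |10⟩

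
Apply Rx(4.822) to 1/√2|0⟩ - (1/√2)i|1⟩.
-0.9985|0⟩ + 0.05478i|1⟩

Rx(4.822) = [[cos(θ/2), −i·sin(θ/2)], [−i·sin(θ/2), cos(θ/2)]]; θ = 4.822, cos(θ/2) ≈ -0.744779, sin(θ/2) ≈ 0.667311.
With a = amp(|0⟩) = 1/√2 and b = amp(|1⟩) = -(1/√2)i:
new amp(|0⟩) = (-0.744779)·a + (-0.667311i)·b = -0.9985
new amp(|1⟩) = (-0.667311i)·a + (-0.744779)·b = 0.05478i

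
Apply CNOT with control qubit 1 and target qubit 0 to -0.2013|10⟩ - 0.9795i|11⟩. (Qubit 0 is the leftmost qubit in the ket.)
-0.9795i|01⟩ - 0.2013|10⟩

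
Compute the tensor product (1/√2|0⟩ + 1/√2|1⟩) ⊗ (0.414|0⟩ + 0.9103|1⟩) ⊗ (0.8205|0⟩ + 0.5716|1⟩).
0.2402|000⟩ + 0.1673|001⟩ + 0.5281|010⟩ + 0.3679|011⟩ + 0.2402|100⟩ + 0.1673|101⟩ + 0.5281|110⟩ + 0.3679|111⟩

amp(|b₁b₂…⟩) = product of the factor amplitudes for bits b₁, b₂, …; only kets whose every factor amplitude is nonzero survive.
|000⟩: (1/√2)(0.414)(0.8205) = 0.2402
|001⟩: (1/√2)(0.414)(0.5716) = 0.1673
|010⟩: (1/√2)(0.9103)(0.8205) = 0.5281
|011⟩: (1/√2)(0.9103)(0.5716) = 0.3679
|100⟩: (1/√2)(0.414)(0.8205) = 0.2402
|101⟩: (1/√2)(0.414)(0.5716) = 0.1673
|110⟩: (1/√2)(0.9103)(0.8205) = 0.5281
|111⟩: (1/√2)(0.9103)(0.5716) = 0.3679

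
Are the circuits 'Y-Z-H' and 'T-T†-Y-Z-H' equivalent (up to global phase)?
Yes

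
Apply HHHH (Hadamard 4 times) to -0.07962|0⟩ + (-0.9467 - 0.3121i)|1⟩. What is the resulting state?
-0.07962|0⟩ + (-0.9467 - 0.3121i)|1⟩

H² = I, so an even number of Hadamards cancels: H^4 = I and the state is unchanged.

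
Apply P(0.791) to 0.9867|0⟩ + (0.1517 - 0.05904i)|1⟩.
0.9867|0⟩ + (0.1486 + 0.06635i)|1⟩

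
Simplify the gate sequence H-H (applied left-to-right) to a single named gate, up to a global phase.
I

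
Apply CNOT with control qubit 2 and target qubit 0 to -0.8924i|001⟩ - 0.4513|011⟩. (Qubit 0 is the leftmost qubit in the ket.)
-0.8924i|101⟩ - 0.4513|111⟩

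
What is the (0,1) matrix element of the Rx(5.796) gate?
-0.2412i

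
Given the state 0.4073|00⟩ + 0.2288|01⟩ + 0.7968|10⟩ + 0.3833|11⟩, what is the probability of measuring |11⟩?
0.1469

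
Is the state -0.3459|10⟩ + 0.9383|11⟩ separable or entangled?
Separable

Writing the state as a|00⟩ + b|01⟩ + c|10⟩ + d|11⟩, it is a product state iff ad − bc = 0.
Here (a, b, c, d) = (0, 0, -0.3459, 0.9383): ad − bc = (0)(0.9383) − (0)(-0.3459) = 0, so the state is separable.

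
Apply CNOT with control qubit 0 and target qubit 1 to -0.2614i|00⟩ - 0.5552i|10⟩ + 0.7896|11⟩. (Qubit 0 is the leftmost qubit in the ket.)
-0.2614i|00⟩ + 0.7896|10⟩ - 0.5552i|11⟩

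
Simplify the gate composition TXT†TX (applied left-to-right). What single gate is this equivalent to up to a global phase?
T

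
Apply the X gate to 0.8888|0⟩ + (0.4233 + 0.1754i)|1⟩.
(0.4233 + 0.1754i)|0⟩ + 0.8888|1⟩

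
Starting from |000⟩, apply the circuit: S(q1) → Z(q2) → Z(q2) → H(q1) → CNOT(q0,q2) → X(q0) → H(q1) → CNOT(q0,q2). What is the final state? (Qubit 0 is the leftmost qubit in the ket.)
|101⟩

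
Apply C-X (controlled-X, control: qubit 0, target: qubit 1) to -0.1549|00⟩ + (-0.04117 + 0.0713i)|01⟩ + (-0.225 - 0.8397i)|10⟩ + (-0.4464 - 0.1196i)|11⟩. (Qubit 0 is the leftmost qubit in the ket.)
-0.1549|00⟩ + (-0.04117 + 0.0713i)|01⟩ + (-0.4464 - 0.1196i)|10⟩ + (-0.225 - 0.8397i)|11⟩

C-X leaves the control-|0⟩ kets |00⟩, |01⟩ unchanged and applies X to qubit 1 on the control-|1⟩ pair (|10⟩, |11⟩).
X = [[0, 1], [1, 0]].
With a = amp(|10⟩) = (-0.225 - 0.8397i) and b = amp(|11⟩) = (-0.4464 - 0.1196i):
new amp(|10⟩) = (1)·b = (-0.4464 - 0.1196i)
new amp(|11⟩) = (1)·a = (-0.225 - 0.8397i)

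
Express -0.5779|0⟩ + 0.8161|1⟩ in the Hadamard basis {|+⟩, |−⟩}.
0.1684|+⟩ - 0.9857|−⟩

With |ψ⟩ = α|0⟩ + β|1⟩, the Hadamard-basis coefficients are ⟨+|ψ⟩ = (α + β)/√2 and ⟨−|ψ⟩ = (α − β)/√2.
Here α = -0.5779, β = 0.8161: (α + β)/√2 = 0.1684, (α − β)/√2 = -0.9857.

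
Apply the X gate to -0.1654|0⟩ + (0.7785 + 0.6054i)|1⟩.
(0.7785 + 0.6054i)|0⟩ - 0.1654|1⟩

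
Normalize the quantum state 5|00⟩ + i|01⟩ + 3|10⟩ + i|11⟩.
0.8333|00⟩ + 0.1667i|01⟩ + 1/2|10⟩ + 0.1667i|11⟩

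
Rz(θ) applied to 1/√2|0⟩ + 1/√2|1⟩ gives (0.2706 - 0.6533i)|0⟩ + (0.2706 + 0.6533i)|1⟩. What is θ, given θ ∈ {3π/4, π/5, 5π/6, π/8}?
3π/4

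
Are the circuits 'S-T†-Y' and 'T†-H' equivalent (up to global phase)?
No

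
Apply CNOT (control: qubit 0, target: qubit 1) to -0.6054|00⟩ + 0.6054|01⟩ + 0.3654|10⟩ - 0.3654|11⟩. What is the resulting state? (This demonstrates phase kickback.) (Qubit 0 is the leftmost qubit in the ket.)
-0.6054|00⟩ + 0.6054|01⟩ - 0.3654|10⟩ + 0.3654|11⟩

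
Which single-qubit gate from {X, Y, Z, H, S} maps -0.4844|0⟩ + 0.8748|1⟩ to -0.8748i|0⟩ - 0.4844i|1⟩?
Y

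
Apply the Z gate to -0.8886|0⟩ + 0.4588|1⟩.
-0.8886|0⟩ - 0.4588|1⟩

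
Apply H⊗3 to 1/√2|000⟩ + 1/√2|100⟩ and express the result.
1/2|000⟩ + 1/2|001⟩ + 1/2|010⟩ + 1/2|011⟩

H⊗3 gives amp(|y⟩) = (1/2√2) Σ_x (−1)^(x·y) amp(|x⟩), where x·y is the number of positions in which both x and y have a 1.
|000⟩: (1/√2 + 1/√2)/(2√2) = 1/2
|001⟩: (1/√2 + 1/√2)/(2√2) = 1/2
|010⟩: (1/√2 + 1/√2)/(2√2) = 1/2
|011⟩: (1/√2 + 1/√2)/(2√2) = 1/2
|100⟩: (1/√2 - 1/√2)/(2√2) = 0
|101⟩: (1/√2 - 1/√2)/(2√2) = 0
|110⟩: (1/√2 - 1/√2)/(2√2) = 0
|111⟩: (1/√2 - 1/√2)/(2√2) = 0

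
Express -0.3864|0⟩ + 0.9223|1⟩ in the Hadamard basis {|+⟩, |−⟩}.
0.3789|+⟩ - 0.9254|−⟩

With |ψ⟩ = α|0⟩ + β|1⟩, the Hadamard-basis coefficients are ⟨+|ψ⟩ = (α + β)/√2 and ⟨−|ψ⟩ = (α − β)/√2.
Here α = -0.3864, β = 0.9223: (α + β)/√2 = 0.3789, (α − β)/√2 = -0.9254.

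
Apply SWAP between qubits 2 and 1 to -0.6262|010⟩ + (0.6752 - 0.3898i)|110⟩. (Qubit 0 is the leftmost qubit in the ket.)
-0.6262|001⟩ + (0.6752 - 0.3898i)|101⟩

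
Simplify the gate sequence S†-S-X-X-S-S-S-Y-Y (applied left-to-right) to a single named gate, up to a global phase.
S†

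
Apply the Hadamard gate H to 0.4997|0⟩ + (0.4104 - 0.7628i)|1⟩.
(0.6435 - 0.5394i)|0⟩ + (0.06314 + 0.5394i)|1⟩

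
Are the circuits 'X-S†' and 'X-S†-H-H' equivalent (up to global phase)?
Yes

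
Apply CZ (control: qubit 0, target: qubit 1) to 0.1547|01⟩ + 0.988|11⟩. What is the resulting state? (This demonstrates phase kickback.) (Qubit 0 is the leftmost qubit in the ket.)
0.1547|01⟩ - 0.988|11⟩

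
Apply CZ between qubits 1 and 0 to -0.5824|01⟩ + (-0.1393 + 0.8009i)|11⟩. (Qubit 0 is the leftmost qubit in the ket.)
-0.5824|01⟩ + (0.1393 - 0.8009i)|11⟩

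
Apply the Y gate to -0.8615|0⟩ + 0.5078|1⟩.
-0.5078i|0⟩ - 0.8615i|1⟩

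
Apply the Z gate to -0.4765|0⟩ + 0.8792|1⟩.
-0.4765|0⟩ - 0.8792|1⟩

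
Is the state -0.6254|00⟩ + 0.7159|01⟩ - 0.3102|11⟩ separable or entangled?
Entangled

Writing the state as a|00⟩ + b|01⟩ + c|10⟩ + d|11⟩, it is a product state iff ad − bc = 0.
Here (a, b, c, d) = (-0.6254, 0.7159, 0, -0.3102): ad − bc = (-0.6254)(-0.3102) − (0.7159)(0) = 0.194 ≠ 0, so the state is entangled.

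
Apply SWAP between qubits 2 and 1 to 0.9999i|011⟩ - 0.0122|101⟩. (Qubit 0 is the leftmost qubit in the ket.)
0.9999i|011⟩ - 0.0122|110⟩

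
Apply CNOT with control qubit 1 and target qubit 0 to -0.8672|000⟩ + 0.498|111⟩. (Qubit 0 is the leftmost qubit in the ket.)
-0.8672|000⟩ + 0.498|011⟩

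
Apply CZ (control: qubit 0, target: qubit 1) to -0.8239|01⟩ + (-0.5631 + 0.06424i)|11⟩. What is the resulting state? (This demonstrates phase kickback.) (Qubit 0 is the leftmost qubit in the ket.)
-0.8239|01⟩ + (0.5631 - 0.06424i)|11⟩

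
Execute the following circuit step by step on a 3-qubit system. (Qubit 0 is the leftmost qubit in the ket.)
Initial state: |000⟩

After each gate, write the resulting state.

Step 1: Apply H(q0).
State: 1/√2|000⟩ + 1/√2|100⟩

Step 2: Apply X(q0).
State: 1/√2|000⟩ + 1/√2|100⟩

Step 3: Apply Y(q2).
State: (1/√2)i|001⟩ + (1/√2)i|101⟩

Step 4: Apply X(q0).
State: (1/√2)i|001⟩ + (1/√2)i|101⟩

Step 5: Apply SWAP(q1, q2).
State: (1/√2)i|010⟩ + (1/√2)i|110⟩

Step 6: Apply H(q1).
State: (1/2)i|000⟩ - (1/2)i|010⟩ + (1/2)i|100⟩ - (1/2)i|110⟩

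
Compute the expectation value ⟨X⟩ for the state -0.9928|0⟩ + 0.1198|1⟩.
-0.2379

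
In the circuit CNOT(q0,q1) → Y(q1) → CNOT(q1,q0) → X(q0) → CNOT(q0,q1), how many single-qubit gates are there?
2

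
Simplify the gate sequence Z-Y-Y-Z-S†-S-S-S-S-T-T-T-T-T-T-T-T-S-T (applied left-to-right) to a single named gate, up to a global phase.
T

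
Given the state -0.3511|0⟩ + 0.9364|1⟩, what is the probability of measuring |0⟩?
0.1233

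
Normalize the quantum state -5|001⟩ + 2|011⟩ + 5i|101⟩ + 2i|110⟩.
-0.6565|001⟩ + 0.2626|011⟩ + 0.6565i|101⟩ + 0.2626i|110⟩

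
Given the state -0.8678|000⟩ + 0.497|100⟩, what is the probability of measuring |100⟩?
0.247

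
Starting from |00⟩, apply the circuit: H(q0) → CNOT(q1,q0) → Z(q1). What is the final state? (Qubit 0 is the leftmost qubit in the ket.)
1/√2|00⟩ + 1/√2|10⟩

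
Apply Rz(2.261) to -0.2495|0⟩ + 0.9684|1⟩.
(-0.1063 + 0.2257i)|0⟩ + (0.4127 + 0.876i)|1⟩

Rz(2.261) = [[e^(−iθ/2), 0], [0, e^(iθ/2)]] with e^(±iθ/2) = cos(θ/2) ± i·sin(θ/2); θ = 2.261, cos(θ/2) ≈ 0.426208, sin(θ/2) ≈ 0.904625.
With a = amp(|0⟩) = -0.2495 and b = amp(|1⟩) = 0.9684:
new amp(|0⟩) = (0.426208 - 0.904625i)·a = (-0.1063 + 0.2257i)
new amp(|1⟩) = (0.426208 + 0.904625i)·b = (0.4127 + 0.876i)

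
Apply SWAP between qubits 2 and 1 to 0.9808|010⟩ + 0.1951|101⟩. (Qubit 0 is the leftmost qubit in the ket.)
0.9808|001⟩ + 0.1951|110⟩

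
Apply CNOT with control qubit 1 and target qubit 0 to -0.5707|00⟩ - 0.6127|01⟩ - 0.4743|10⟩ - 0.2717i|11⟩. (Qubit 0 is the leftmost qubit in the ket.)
-0.5707|00⟩ - 0.2717i|01⟩ - 0.4743|10⟩ - 0.6127|11⟩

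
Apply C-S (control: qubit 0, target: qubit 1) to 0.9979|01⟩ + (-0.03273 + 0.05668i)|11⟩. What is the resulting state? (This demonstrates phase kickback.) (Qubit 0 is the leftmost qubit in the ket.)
0.9979|01⟩ + (-0.05668 - 0.03273i)|11⟩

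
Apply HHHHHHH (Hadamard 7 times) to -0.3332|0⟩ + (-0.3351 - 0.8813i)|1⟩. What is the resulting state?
(-0.4726 - 0.6232i)|0⟩ + (0.001344 + 0.6232i)|1⟩

H² = I, so H^7 = H: a single Hadamard. With (a, b) = (-0.3332, (-0.3351 - 0.8813i)), H gives ((a + b)/√2, (a − b)/√2) = ((-0.4726 - 0.6232i), (0.001344 + 0.6232i)).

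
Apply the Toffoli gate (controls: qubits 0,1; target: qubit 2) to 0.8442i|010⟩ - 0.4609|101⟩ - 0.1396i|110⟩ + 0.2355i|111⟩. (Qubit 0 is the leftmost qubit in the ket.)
0.8442i|010⟩ - 0.4609|101⟩ + 0.2355i|110⟩ - 0.1396i|111⟩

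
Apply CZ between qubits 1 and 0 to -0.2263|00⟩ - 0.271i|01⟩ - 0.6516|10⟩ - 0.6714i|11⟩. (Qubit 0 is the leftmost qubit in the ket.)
-0.2263|00⟩ - 0.271i|01⟩ - 0.6516|10⟩ + 0.6714i|11⟩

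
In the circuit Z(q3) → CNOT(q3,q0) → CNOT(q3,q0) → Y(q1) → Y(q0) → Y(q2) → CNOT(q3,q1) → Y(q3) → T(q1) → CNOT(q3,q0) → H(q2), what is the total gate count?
11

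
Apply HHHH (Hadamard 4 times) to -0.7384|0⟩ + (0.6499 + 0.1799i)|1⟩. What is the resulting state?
-0.7384|0⟩ + (0.6499 + 0.1799i)|1⟩

H² = I, so an even number of Hadamards cancels: H^4 = I and the state is unchanged.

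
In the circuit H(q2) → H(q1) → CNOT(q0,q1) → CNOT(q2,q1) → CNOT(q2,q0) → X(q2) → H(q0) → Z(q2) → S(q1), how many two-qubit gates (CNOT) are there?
3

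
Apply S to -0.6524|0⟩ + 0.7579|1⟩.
-0.6524|0⟩ + 0.7579i|1⟩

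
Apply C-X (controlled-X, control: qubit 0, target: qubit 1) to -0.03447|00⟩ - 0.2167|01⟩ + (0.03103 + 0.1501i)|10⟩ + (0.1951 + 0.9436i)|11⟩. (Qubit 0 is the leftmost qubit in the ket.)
-0.03447|00⟩ - 0.2167|01⟩ + (0.1951 + 0.9436i)|10⟩ + (0.03103 + 0.1501i)|11⟩

C-X leaves the control-|0⟩ kets |00⟩, |01⟩ unchanged and applies X to qubit 1 on the control-|1⟩ pair (|10⟩, |11⟩).
X = [[0, 1], [1, 0]].
With a = amp(|10⟩) = (0.03103 + 0.1501i) and b = amp(|11⟩) = (0.1951 + 0.9436i):
new amp(|10⟩) = (1)·b = (0.1951 + 0.9436i)
new amp(|11⟩) = (1)·a = (0.03103 + 0.1501i)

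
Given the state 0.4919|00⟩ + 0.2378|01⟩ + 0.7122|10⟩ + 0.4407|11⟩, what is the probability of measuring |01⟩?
0.05655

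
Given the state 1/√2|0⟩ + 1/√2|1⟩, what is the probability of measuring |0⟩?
1/2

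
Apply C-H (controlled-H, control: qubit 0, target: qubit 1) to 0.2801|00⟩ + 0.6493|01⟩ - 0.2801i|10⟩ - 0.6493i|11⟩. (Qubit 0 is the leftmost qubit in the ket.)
0.2801|00⟩ + 0.6493|01⟩ - 0.6572i|10⟩ + 0.2611i|11⟩

C-H leaves the control-|0⟩ kets |00⟩, |01⟩ unchanged and applies H to qubit 1 on the control-|1⟩ pair (|10⟩, |11⟩).
H = [[1/√2, 1/√2], [1/√2, -1/√2]].
With a = amp(|10⟩) = -0.2801i and b = amp(|11⟩) = -0.6493i:
new amp(|10⟩) = (1/√2)·a + (1/√2)·b = -0.6572i
new amp(|11⟩) = (1/√2)·a + (-1/√2)·b = 0.2611i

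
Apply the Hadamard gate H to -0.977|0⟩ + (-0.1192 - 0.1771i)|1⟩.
(-0.7751 - 0.1252i)|0⟩ + (-0.6066 + 0.1252i)|1⟩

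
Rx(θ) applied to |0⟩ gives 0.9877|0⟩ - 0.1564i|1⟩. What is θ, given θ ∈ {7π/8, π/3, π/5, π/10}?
π/10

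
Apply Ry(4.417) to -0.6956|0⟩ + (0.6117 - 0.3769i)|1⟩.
(-0.07735 + 0.3028i)|0⟩ + (-0.9231 + 0.2244i)|1⟩

Ry(4.417) = [[cos(θ/2), −sin(θ/2)], [sin(θ/2), cos(θ/2)]]; θ = 4.417, cos(θ/2) ≈ -0.595352, sin(θ/2) ≈ 0.803465.
With a = amp(|0⟩) = -0.6956 and b = amp(|1⟩) = (0.6117 - 0.3769i):
new amp(|0⟩) = (-0.595352)·a + (-0.803465)·b = (-0.07735 + 0.3028i)
new amp(|1⟩) = (0.803465)·a + (-0.595352)·b = (-0.9231 + 0.2244i)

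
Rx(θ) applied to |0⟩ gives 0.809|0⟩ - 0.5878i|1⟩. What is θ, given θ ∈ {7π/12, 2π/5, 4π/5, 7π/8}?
2π/5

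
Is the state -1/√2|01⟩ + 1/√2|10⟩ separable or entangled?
Entangled

Writing the state as a|00⟩ + b|01⟩ + c|10⟩ + d|11⟩, it is a product state iff ad − bc = 0.
Here (a, b, c, d) = (0, -1/√2, 1/√2, 0): ad − bc = (0)(0) − (-1/√2)(1/√2) = 1/2 ≠ 0, so the state is entangled.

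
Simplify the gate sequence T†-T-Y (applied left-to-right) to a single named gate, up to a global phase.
Y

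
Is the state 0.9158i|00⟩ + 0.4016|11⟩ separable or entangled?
Entangled

Writing the state as a|00⟩ + b|01⟩ + c|10⟩ + d|11⟩, it is a product state iff ad − bc = 0.
Here (a, b, c, d) = (0.9158i, 0, 0, 0.4016): ad − bc = (0.9158i)(0.4016) − (0)(0) = 0.3678i ≠ 0, so the state is entangled.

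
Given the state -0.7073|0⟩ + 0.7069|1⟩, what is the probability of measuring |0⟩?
0.5003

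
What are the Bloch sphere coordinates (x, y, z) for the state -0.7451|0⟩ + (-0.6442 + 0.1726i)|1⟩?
(0.96, -0.2572, 0.1104)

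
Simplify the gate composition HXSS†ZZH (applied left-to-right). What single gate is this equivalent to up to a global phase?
Z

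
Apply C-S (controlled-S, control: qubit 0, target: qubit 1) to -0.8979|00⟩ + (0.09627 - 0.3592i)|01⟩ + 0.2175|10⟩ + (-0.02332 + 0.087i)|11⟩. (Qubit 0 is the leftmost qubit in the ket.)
-0.8979|00⟩ + (0.09627 - 0.3592i)|01⟩ + 0.2175|10⟩ + (-0.087 - 0.02332i)|11⟩

C-S leaves the control-|0⟩ kets |00⟩, |01⟩ unchanged and applies S to qubit 1 on the control-|1⟩ pair (|10⟩, |11⟩).
S = [[1, 0], [0, i]].
With a = amp(|10⟩) = 0.2175 and b = amp(|11⟩) = (-0.02332 + 0.087i):
new amp(|10⟩) = (1)·a = 0.2175
new amp(|11⟩) = (i)·b = (-0.087 - 0.02332i)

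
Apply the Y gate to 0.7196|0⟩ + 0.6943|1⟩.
-0.6943i|0⟩ + 0.7196i|1⟩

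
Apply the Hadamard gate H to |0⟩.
1/√2|0⟩ + 1/√2|1⟩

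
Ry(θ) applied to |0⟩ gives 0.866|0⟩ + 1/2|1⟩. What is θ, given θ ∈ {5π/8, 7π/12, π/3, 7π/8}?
π/3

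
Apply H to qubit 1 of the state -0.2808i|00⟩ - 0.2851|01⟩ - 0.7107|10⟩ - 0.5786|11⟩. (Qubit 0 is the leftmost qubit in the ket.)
(-0.2016 - 0.1986i)|00⟩ + (0.2016 - 0.1986i)|01⟩ - 0.9117|10⟩ - 0.09341|11⟩

H on qubit 1 mixes each pair of kets that differ only in qubit 1: amplitudes (a, b) of (|…0…⟩, |…1…⟩) become ((a + b)/√2, (a − b)/√2). Kets absent from the input have amplitude 0.
(|00⟩, |01⟩): (a, b) = (-0.2808i, -0.2851) → ((-0.2016 - 0.1986i), (0.2016 - 0.1986i))
(|10⟩, |11⟩): (a, b) = (-0.7107, -0.5786) → (-0.9117, -0.09341)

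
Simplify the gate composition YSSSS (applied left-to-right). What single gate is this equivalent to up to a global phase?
Y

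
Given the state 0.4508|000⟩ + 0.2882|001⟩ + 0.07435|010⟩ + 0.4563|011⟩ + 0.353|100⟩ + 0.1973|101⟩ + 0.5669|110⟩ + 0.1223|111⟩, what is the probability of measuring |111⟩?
0.01496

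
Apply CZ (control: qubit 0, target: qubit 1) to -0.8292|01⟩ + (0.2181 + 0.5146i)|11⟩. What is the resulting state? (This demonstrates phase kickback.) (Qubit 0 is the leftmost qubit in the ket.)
-0.8292|01⟩ + (-0.2181 - 0.5146i)|11⟩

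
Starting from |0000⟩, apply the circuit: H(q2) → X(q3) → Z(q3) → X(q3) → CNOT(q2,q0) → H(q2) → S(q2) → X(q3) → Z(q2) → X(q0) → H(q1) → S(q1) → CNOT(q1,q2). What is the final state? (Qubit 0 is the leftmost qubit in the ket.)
-1/√8|0001⟩ - (1/√8)i|0011⟩ + 1/√8|0101⟩ - (1/√8)i|0111⟩ - 1/√8|1001⟩ + (1/√8)i|1011⟩ - 1/√8|1101⟩ - (1/√8)i|1111⟩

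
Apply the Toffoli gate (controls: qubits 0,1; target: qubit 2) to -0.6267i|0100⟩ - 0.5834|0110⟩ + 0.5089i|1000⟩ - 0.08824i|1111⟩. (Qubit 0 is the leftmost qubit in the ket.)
-0.6267i|0100⟩ - 0.5834|0110⟩ + 0.5089i|1000⟩ - 0.08824i|1101⟩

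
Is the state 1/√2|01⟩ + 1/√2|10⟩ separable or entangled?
Entangled

Writing the state as a|00⟩ + b|01⟩ + c|10⟩ + d|11⟩, it is a product state iff ad − bc = 0.
Here (a, b, c, d) = (0, 1/√2, 1/√2, 0): ad − bc = (0)(0) − (1/√2)(1/√2) = -1/2 ≠ 0, so the state is entangled.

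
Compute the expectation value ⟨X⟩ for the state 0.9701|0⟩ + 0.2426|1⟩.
0.4707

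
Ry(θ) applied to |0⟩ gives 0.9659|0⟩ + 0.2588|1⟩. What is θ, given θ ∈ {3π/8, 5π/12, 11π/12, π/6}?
π/6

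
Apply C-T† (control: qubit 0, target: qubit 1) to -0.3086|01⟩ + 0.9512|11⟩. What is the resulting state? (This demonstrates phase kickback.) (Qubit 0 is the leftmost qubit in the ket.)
-0.3086|01⟩ + (0.6726 - 0.6726i)|11⟩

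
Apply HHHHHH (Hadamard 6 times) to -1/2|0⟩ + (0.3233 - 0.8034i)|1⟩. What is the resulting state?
-1/2|0⟩ + (0.3233 - 0.8034i)|1⟩

H² = I, so an even number of Hadamards cancels: H^6 = I and the state is unchanged.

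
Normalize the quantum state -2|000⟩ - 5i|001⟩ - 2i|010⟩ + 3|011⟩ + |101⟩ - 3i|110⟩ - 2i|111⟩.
-0.2673|000⟩ - 0.6682i|001⟩ - 0.2673i|010⟩ + 0.4009|011⟩ + 0.1336|101⟩ - 0.4009i|110⟩ - 0.2673i|111⟩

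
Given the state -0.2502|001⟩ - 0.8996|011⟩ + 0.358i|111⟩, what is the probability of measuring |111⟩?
0.1282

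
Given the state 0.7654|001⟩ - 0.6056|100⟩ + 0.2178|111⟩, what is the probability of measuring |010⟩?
0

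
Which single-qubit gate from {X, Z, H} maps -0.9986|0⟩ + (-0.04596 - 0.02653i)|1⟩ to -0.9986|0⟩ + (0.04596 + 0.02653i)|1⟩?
Z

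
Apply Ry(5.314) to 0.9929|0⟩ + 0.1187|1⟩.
-0.9339|0⟩ + 0.3575|1⟩

Ry(5.314) = [[cos(θ/2), −sin(θ/2)], [sin(θ/2), cos(θ/2)]]; θ = 5.314, cos(θ/2) ≈ -0.884865, sin(θ/2) ≈ 0.465848.
With a = amp(|0⟩) = 0.9929 and b = amp(|1⟩) = 0.1187:
new amp(|0⟩) = (-0.884865)·a + (-0.465848)·b = -0.9339
new amp(|1⟩) = (0.465848)·a + (-0.884865)·b = 0.3575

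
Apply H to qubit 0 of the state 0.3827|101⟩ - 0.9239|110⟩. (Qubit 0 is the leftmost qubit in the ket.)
0.2706|001⟩ - 0.6533|010⟩ - 0.2706|101⟩ + 0.6533|110⟩

H on qubit 0 mixes each pair of kets that differ only in qubit 0: amplitudes (a, b) of (|…0…⟩, |…1…⟩) become ((a + b)/√2, (a − b)/√2). Kets absent from the input have amplitude 0.
(|001⟩, |101⟩): (a, b) = (0, 0.3827) → (0.2706, -0.2706)
(|010⟩, |110⟩): (a, b) = (0, -0.9239) → (-0.6533, 0.6533)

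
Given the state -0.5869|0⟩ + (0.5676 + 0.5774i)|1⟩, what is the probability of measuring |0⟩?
0.3445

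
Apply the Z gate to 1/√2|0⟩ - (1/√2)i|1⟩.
1/√2|0⟩ + (1/√2)i|1⟩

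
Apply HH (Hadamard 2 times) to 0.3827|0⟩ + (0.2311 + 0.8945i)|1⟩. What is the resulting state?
0.3827|0⟩ + (0.2311 + 0.8945i)|1⟩

H² = I, so an even number of Hadamards cancels: H^2 = I and the state is unchanged.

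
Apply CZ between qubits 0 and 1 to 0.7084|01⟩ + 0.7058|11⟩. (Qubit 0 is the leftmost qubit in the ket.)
0.7084|01⟩ - 0.7058|11⟩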